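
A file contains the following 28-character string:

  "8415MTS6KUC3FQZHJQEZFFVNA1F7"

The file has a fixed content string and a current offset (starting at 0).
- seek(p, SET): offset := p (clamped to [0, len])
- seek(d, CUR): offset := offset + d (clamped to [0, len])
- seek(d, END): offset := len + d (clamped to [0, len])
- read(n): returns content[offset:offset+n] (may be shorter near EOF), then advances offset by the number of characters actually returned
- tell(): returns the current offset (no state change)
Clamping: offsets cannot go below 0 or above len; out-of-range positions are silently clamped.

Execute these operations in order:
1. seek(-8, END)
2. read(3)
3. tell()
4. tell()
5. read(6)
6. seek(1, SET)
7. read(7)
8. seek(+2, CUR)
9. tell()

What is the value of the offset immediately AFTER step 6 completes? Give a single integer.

Answer: 1

Derivation:
After 1 (seek(-8, END)): offset=20
After 2 (read(3)): returned 'FFV', offset=23
After 3 (tell()): offset=23
After 4 (tell()): offset=23
After 5 (read(6)): returned 'NA1F7', offset=28
After 6 (seek(1, SET)): offset=1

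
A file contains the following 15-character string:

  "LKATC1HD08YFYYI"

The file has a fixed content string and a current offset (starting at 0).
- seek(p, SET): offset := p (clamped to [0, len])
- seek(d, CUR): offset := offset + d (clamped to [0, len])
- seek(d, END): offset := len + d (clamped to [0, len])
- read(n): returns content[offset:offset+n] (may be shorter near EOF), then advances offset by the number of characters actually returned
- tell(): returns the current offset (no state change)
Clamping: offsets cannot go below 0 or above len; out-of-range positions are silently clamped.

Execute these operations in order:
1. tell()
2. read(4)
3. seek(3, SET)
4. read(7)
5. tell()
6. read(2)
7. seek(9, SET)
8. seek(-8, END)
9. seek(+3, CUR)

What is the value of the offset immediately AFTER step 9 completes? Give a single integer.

Answer: 10

Derivation:
After 1 (tell()): offset=0
After 2 (read(4)): returned 'LKAT', offset=4
After 3 (seek(3, SET)): offset=3
After 4 (read(7)): returned 'TC1HD08', offset=10
After 5 (tell()): offset=10
After 6 (read(2)): returned 'YF', offset=12
After 7 (seek(9, SET)): offset=9
After 8 (seek(-8, END)): offset=7
After 9 (seek(+3, CUR)): offset=10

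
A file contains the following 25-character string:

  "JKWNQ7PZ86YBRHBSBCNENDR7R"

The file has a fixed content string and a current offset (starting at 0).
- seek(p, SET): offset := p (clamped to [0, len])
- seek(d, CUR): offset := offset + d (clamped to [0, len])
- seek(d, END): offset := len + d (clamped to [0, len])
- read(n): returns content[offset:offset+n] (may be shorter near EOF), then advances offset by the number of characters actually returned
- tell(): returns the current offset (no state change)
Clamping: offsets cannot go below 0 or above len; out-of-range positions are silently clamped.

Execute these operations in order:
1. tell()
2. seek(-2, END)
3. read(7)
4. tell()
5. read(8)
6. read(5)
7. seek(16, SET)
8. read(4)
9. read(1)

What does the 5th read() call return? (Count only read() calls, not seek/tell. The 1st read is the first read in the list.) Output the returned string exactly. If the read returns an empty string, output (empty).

Answer: N

Derivation:
After 1 (tell()): offset=0
After 2 (seek(-2, END)): offset=23
After 3 (read(7)): returned '7R', offset=25
After 4 (tell()): offset=25
After 5 (read(8)): returned '', offset=25
After 6 (read(5)): returned '', offset=25
After 7 (seek(16, SET)): offset=16
After 8 (read(4)): returned 'BCNE', offset=20
After 9 (read(1)): returned 'N', offset=21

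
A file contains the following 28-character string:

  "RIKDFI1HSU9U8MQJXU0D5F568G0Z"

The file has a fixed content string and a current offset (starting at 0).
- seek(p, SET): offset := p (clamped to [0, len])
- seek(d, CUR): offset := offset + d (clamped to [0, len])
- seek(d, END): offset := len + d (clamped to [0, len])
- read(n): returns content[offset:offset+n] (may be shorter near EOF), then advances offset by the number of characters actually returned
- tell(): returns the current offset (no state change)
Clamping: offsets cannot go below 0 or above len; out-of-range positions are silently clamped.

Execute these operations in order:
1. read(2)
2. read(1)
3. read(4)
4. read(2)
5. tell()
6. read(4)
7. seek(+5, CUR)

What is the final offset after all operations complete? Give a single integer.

Answer: 18

Derivation:
After 1 (read(2)): returned 'RI', offset=2
After 2 (read(1)): returned 'K', offset=3
After 3 (read(4)): returned 'DFI1', offset=7
After 4 (read(2)): returned 'HS', offset=9
After 5 (tell()): offset=9
After 6 (read(4)): returned 'U9U8', offset=13
After 7 (seek(+5, CUR)): offset=18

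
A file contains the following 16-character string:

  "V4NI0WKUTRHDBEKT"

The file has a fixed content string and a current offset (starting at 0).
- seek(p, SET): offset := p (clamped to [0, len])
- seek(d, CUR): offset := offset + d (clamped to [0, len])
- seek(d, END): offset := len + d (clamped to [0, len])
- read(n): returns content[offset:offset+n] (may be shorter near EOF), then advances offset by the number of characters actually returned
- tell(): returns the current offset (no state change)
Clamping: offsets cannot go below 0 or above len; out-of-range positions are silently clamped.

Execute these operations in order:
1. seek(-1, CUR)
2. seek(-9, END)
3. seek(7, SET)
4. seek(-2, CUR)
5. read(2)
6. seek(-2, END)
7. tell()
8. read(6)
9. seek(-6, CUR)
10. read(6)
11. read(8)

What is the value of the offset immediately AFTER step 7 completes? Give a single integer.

Answer: 14

Derivation:
After 1 (seek(-1, CUR)): offset=0
After 2 (seek(-9, END)): offset=7
After 3 (seek(7, SET)): offset=7
After 4 (seek(-2, CUR)): offset=5
After 5 (read(2)): returned 'WK', offset=7
After 6 (seek(-2, END)): offset=14
After 7 (tell()): offset=14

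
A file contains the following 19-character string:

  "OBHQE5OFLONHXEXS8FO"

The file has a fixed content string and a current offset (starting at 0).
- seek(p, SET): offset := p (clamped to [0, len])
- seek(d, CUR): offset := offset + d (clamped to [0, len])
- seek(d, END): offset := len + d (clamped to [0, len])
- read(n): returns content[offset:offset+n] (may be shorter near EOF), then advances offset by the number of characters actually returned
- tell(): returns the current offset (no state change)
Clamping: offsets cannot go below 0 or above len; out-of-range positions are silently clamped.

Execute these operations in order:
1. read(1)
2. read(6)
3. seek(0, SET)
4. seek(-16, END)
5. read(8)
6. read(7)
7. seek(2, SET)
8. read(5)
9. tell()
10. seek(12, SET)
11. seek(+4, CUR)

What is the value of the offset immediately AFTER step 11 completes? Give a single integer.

Answer: 16

Derivation:
After 1 (read(1)): returned 'O', offset=1
After 2 (read(6)): returned 'BHQE5O', offset=7
After 3 (seek(0, SET)): offset=0
After 4 (seek(-16, END)): offset=3
After 5 (read(8)): returned 'QE5OFLON', offset=11
After 6 (read(7)): returned 'HXEXS8F', offset=18
After 7 (seek(2, SET)): offset=2
After 8 (read(5)): returned 'HQE5O', offset=7
After 9 (tell()): offset=7
After 10 (seek(12, SET)): offset=12
After 11 (seek(+4, CUR)): offset=16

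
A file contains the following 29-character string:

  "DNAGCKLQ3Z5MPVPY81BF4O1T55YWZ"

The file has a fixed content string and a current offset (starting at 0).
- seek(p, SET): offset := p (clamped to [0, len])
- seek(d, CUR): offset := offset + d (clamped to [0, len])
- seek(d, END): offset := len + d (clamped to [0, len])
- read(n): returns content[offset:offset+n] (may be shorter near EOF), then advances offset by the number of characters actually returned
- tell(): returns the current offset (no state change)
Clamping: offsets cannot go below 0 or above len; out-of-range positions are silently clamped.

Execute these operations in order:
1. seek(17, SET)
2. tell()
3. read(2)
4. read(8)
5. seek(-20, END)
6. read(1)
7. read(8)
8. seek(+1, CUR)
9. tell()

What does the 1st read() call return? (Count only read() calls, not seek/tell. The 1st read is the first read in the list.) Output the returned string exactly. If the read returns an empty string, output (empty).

After 1 (seek(17, SET)): offset=17
After 2 (tell()): offset=17
After 3 (read(2)): returned '1B', offset=19
After 4 (read(8)): returned 'F4O1T55Y', offset=27
After 5 (seek(-20, END)): offset=9
After 6 (read(1)): returned 'Z', offset=10
After 7 (read(8)): returned '5MPVPY81', offset=18
After 8 (seek(+1, CUR)): offset=19
After 9 (tell()): offset=19

Answer: 1B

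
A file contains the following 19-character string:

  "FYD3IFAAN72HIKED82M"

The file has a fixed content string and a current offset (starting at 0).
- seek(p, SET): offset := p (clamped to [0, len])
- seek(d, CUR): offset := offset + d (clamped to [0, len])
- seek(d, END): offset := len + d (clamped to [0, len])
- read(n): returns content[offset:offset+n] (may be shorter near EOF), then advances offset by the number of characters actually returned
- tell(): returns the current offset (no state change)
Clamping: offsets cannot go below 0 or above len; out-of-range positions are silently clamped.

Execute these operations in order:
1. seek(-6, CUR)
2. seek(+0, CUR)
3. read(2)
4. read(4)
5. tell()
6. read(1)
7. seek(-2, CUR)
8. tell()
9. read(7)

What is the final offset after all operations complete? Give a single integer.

After 1 (seek(-6, CUR)): offset=0
After 2 (seek(+0, CUR)): offset=0
After 3 (read(2)): returned 'FY', offset=2
After 4 (read(4)): returned 'D3IF', offset=6
After 5 (tell()): offset=6
After 6 (read(1)): returned 'A', offset=7
After 7 (seek(-2, CUR)): offset=5
After 8 (tell()): offset=5
After 9 (read(7)): returned 'FAAN72H', offset=12

Answer: 12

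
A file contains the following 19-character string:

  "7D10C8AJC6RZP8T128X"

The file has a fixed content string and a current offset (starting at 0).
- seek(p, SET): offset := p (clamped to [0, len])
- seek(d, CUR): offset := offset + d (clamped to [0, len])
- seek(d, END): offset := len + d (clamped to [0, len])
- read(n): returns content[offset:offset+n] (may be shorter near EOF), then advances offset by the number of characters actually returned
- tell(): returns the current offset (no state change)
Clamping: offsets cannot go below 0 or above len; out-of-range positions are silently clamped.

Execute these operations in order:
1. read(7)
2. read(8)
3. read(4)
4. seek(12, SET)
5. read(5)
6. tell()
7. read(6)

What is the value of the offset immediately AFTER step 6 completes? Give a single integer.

After 1 (read(7)): returned '7D10C8A', offset=7
After 2 (read(8)): returned 'JC6RZP8T', offset=15
After 3 (read(4)): returned '128X', offset=19
After 4 (seek(12, SET)): offset=12
After 5 (read(5)): returned 'P8T12', offset=17
After 6 (tell()): offset=17

Answer: 17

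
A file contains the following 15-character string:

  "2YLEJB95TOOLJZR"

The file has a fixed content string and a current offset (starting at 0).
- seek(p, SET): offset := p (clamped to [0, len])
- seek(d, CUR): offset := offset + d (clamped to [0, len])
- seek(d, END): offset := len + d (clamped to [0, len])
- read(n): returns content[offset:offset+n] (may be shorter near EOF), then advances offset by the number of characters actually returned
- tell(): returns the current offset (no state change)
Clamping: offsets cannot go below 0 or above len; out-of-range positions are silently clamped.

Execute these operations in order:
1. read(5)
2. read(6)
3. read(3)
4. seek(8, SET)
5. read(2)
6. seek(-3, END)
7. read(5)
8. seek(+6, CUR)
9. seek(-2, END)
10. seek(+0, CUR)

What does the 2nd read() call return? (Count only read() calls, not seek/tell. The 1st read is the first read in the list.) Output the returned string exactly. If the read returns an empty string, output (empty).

After 1 (read(5)): returned '2YLEJ', offset=5
After 2 (read(6)): returned 'B95TOO', offset=11
After 3 (read(3)): returned 'LJZ', offset=14
After 4 (seek(8, SET)): offset=8
After 5 (read(2)): returned 'TO', offset=10
After 6 (seek(-3, END)): offset=12
After 7 (read(5)): returned 'JZR', offset=15
After 8 (seek(+6, CUR)): offset=15
After 9 (seek(-2, END)): offset=13
After 10 (seek(+0, CUR)): offset=13

Answer: B95TOO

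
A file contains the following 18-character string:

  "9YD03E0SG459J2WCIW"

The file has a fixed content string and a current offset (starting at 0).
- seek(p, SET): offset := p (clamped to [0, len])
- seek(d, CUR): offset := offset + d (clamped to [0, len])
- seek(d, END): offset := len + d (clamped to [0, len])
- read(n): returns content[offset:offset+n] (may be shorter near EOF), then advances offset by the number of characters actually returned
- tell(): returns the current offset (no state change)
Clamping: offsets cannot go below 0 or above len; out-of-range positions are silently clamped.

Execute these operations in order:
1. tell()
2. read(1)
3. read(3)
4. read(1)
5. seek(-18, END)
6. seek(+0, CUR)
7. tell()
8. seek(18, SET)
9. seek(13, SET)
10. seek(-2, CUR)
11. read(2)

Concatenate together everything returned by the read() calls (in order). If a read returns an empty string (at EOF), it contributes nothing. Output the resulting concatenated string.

After 1 (tell()): offset=0
After 2 (read(1)): returned '9', offset=1
After 3 (read(3)): returned 'YD0', offset=4
After 4 (read(1)): returned '3', offset=5
After 5 (seek(-18, END)): offset=0
After 6 (seek(+0, CUR)): offset=0
After 7 (tell()): offset=0
After 8 (seek(18, SET)): offset=18
After 9 (seek(13, SET)): offset=13
After 10 (seek(-2, CUR)): offset=11
After 11 (read(2)): returned '9J', offset=13

Answer: 9YD039J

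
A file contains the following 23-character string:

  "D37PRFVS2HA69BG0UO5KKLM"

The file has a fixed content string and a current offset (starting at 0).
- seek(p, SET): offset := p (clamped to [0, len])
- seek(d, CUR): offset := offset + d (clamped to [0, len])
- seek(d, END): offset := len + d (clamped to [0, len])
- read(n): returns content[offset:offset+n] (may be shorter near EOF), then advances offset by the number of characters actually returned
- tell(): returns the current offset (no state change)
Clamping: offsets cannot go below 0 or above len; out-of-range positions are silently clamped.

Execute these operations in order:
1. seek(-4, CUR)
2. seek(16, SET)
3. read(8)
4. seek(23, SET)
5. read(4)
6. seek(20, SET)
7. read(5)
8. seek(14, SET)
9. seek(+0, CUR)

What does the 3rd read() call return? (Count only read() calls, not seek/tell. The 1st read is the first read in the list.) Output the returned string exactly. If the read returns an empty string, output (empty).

After 1 (seek(-4, CUR)): offset=0
After 2 (seek(16, SET)): offset=16
After 3 (read(8)): returned 'UO5KKLM', offset=23
After 4 (seek(23, SET)): offset=23
After 5 (read(4)): returned '', offset=23
After 6 (seek(20, SET)): offset=20
After 7 (read(5)): returned 'KLM', offset=23
After 8 (seek(14, SET)): offset=14
After 9 (seek(+0, CUR)): offset=14

Answer: KLM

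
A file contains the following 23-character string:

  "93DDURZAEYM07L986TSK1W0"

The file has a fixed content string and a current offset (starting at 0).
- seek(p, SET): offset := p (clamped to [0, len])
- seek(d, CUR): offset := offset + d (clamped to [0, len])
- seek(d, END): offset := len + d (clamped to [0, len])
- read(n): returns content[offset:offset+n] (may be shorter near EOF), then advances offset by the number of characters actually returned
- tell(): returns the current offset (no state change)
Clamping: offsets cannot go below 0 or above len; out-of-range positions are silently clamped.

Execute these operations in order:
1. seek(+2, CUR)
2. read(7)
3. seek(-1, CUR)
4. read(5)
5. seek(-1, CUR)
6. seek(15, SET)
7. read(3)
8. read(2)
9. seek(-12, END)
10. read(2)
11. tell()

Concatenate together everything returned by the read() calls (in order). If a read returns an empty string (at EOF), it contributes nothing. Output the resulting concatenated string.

After 1 (seek(+2, CUR)): offset=2
After 2 (read(7)): returned 'DDURZAE', offset=9
After 3 (seek(-1, CUR)): offset=8
After 4 (read(5)): returned 'EYM07', offset=13
After 5 (seek(-1, CUR)): offset=12
After 6 (seek(15, SET)): offset=15
After 7 (read(3)): returned '86T', offset=18
After 8 (read(2)): returned 'SK', offset=20
After 9 (seek(-12, END)): offset=11
After 10 (read(2)): returned '07', offset=13
After 11 (tell()): offset=13

Answer: DDURZAEEYM0786TSK07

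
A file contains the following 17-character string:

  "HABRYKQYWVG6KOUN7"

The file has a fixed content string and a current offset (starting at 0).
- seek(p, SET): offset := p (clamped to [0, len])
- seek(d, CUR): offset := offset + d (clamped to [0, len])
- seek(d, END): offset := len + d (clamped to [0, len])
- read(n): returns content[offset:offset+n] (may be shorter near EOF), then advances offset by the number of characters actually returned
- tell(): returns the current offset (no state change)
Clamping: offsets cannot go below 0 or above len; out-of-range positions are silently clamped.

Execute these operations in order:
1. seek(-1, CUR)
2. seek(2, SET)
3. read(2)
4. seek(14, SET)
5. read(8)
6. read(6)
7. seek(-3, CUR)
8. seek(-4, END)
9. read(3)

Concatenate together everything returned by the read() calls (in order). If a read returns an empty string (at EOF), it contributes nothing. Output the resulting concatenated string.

Answer: BRUN7OUN

Derivation:
After 1 (seek(-1, CUR)): offset=0
After 2 (seek(2, SET)): offset=2
After 3 (read(2)): returned 'BR', offset=4
After 4 (seek(14, SET)): offset=14
After 5 (read(8)): returned 'UN7', offset=17
After 6 (read(6)): returned '', offset=17
After 7 (seek(-3, CUR)): offset=14
After 8 (seek(-4, END)): offset=13
After 9 (read(3)): returned 'OUN', offset=16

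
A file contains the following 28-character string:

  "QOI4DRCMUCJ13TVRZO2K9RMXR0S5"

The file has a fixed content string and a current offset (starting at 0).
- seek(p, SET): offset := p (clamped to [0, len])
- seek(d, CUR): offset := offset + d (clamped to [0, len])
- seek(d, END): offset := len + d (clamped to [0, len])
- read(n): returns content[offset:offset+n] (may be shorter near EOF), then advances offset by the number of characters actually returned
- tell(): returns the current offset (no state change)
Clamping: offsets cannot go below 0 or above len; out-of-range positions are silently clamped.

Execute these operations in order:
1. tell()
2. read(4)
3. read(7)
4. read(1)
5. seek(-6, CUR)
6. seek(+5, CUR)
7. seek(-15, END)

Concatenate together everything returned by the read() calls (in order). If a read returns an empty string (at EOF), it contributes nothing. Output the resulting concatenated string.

Answer: QOI4DRCMUCJ1

Derivation:
After 1 (tell()): offset=0
After 2 (read(4)): returned 'QOI4', offset=4
After 3 (read(7)): returned 'DRCMUCJ', offset=11
After 4 (read(1)): returned '1', offset=12
After 5 (seek(-6, CUR)): offset=6
After 6 (seek(+5, CUR)): offset=11
After 7 (seek(-15, END)): offset=13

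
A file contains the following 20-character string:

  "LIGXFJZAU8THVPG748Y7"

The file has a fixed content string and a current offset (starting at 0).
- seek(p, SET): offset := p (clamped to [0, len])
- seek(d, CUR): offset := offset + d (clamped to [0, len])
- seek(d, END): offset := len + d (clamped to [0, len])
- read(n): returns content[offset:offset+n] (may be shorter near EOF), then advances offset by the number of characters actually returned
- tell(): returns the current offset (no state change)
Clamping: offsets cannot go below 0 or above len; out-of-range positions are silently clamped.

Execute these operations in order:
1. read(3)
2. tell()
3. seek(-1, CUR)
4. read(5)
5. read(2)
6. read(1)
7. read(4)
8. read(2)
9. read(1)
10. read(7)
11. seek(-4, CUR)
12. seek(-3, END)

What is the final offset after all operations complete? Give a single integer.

Answer: 17

Derivation:
After 1 (read(3)): returned 'LIG', offset=3
After 2 (tell()): offset=3
After 3 (seek(-1, CUR)): offset=2
After 4 (read(5)): returned 'GXFJZ', offset=7
After 5 (read(2)): returned 'AU', offset=9
After 6 (read(1)): returned '8', offset=10
After 7 (read(4)): returned 'THVP', offset=14
After 8 (read(2)): returned 'G7', offset=16
After 9 (read(1)): returned '4', offset=17
After 10 (read(7)): returned '8Y7', offset=20
After 11 (seek(-4, CUR)): offset=16
After 12 (seek(-3, END)): offset=17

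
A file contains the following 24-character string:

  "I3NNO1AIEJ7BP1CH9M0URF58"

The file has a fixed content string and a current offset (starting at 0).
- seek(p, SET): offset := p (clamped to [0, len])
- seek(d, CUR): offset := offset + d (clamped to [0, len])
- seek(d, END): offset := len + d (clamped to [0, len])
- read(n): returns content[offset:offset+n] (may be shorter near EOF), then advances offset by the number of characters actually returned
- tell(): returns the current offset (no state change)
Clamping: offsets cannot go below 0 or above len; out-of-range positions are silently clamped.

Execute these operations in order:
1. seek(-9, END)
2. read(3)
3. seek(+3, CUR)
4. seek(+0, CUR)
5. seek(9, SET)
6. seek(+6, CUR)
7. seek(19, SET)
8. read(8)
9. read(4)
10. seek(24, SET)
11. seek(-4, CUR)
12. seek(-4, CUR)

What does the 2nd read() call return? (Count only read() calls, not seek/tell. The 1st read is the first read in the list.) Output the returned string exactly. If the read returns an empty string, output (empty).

After 1 (seek(-9, END)): offset=15
After 2 (read(3)): returned 'H9M', offset=18
After 3 (seek(+3, CUR)): offset=21
After 4 (seek(+0, CUR)): offset=21
After 5 (seek(9, SET)): offset=9
After 6 (seek(+6, CUR)): offset=15
After 7 (seek(19, SET)): offset=19
After 8 (read(8)): returned 'URF58', offset=24
After 9 (read(4)): returned '', offset=24
After 10 (seek(24, SET)): offset=24
After 11 (seek(-4, CUR)): offset=20
After 12 (seek(-4, CUR)): offset=16

Answer: URF58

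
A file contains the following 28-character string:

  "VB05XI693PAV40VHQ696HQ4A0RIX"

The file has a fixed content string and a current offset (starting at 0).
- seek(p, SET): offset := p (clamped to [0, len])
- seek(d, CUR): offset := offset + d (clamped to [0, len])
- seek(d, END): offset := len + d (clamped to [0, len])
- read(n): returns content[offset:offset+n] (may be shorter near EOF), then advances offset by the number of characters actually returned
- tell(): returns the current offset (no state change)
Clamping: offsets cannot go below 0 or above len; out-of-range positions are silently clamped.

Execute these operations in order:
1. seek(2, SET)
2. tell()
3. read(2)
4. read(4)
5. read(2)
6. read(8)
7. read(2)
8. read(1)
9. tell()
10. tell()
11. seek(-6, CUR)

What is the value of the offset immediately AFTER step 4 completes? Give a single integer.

Answer: 8

Derivation:
After 1 (seek(2, SET)): offset=2
After 2 (tell()): offset=2
After 3 (read(2)): returned '05', offset=4
After 4 (read(4)): returned 'XI69', offset=8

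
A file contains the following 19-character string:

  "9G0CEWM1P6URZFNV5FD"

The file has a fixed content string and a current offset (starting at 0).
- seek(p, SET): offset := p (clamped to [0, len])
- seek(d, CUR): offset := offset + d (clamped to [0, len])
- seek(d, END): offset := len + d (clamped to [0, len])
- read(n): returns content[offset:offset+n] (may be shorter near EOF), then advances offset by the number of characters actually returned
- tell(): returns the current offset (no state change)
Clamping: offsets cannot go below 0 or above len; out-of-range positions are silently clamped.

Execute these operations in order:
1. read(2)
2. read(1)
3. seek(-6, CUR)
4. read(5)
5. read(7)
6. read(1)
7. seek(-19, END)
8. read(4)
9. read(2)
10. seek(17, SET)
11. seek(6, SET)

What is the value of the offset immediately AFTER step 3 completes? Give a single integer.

After 1 (read(2)): returned '9G', offset=2
After 2 (read(1)): returned '0', offset=3
After 3 (seek(-6, CUR)): offset=0

Answer: 0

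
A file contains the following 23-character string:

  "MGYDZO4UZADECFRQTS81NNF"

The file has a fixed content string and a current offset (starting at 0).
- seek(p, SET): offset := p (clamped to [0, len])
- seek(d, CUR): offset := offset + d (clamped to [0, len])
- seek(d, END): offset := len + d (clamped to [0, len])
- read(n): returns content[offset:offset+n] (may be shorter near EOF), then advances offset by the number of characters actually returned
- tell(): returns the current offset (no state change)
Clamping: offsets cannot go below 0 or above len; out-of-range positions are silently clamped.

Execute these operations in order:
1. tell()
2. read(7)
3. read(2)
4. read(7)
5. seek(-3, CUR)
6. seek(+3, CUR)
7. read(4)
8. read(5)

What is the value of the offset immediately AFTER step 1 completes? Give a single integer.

After 1 (tell()): offset=0

Answer: 0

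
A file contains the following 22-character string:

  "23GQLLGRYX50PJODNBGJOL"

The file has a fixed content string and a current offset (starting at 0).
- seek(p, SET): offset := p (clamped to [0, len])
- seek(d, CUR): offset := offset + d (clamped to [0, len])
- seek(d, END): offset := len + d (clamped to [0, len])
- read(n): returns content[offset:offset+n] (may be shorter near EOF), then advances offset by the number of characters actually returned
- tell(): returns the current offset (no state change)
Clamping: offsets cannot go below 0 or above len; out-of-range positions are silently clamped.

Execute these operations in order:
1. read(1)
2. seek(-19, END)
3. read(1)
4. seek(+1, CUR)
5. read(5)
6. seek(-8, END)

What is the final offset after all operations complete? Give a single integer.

After 1 (read(1)): returned '2', offset=1
After 2 (seek(-19, END)): offset=3
After 3 (read(1)): returned 'Q', offset=4
After 4 (seek(+1, CUR)): offset=5
After 5 (read(5)): returned 'LGRYX', offset=10
After 6 (seek(-8, END)): offset=14

Answer: 14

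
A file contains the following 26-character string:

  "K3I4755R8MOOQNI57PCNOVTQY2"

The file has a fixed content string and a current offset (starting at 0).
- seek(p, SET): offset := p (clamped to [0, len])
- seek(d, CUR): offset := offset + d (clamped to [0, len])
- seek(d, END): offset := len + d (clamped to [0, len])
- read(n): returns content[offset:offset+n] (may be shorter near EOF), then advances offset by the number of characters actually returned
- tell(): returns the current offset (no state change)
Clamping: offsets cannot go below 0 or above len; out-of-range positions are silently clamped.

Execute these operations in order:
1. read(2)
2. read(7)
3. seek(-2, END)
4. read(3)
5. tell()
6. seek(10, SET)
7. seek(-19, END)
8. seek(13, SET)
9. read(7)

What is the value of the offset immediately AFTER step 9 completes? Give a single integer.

Answer: 20

Derivation:
After 1 (read(2)): returned 'K3', offset=2
After 2 (read(7)): returned 'I4755R8', offset=9
After 3 (seek(-2, END)): offset=24
After 4 (read(3)): returned 'Y2', offset=26
After 5 (tell()): offset=26
After 6 (seek(10, SET)): offset=10
After 7 (seek(-19, END)): offset=7
After 8 (seek(13, SET)): offset=13
After 9 (read(7)): returned 'NI57PCN', offset=20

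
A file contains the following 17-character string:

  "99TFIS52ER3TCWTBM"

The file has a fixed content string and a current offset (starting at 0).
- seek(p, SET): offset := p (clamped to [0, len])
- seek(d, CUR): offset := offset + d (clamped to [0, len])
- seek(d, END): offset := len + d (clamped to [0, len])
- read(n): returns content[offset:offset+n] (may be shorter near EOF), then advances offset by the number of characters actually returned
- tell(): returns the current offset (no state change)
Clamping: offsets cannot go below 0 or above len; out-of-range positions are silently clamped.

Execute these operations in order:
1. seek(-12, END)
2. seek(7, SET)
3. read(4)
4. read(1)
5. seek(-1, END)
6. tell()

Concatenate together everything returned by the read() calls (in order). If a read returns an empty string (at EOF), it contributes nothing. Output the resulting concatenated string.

Answer: 2ER3T

Derivation:
After 1 (seek(-12, END)): offset=5
After 2 (seek(7, SET)): offset=7
After 3 (read(4)): returned '2ER3', offset=11
After 4 (read(1)): returned 'T', offset=12
After 5 (seek(-1, END)): offset=16
After 6 (tell()): offset=16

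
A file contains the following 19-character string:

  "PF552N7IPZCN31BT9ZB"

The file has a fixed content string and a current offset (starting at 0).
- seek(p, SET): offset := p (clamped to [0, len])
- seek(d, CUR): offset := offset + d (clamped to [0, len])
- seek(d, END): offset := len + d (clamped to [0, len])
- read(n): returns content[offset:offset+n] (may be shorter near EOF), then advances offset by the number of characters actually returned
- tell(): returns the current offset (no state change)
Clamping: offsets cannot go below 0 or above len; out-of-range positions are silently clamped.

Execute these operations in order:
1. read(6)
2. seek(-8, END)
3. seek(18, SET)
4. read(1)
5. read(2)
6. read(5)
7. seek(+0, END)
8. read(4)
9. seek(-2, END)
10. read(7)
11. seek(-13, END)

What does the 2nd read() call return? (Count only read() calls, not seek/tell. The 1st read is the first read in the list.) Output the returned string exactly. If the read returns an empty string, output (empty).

After 1 (read(6)): returned 'PF552N', offset=6
After 2 (seek(-8, END)): offset=11
After 3 (seek(18, SET)): offset=18
After 4 (read(1)): returned 'B', offset=19
After 5 (read(2)): returned '', offset=19
After 6 (read(5)): returned '', offset=19
After 7 (seek(+0, END)): offset=19
After 8 (read(4)): returned '', offset=19
After 9 (seek(-2, END)): offset=17
After 10 (read(7)): returned 'ZB', offset=19
After 11 (seek(-13, END)): offset=6

Answer: B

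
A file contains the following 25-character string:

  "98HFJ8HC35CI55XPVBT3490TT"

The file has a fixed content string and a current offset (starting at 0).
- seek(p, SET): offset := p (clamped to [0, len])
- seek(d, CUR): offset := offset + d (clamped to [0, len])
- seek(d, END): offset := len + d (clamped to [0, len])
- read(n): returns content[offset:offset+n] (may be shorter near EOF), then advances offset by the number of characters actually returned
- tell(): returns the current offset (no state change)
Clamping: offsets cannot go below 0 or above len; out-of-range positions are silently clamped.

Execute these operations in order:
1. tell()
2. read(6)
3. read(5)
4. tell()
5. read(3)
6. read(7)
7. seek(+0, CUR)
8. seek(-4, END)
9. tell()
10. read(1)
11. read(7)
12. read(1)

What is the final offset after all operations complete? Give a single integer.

Answer: 25

Derivation:
After 1 (tell()): offset=0
After 2 (read(6)): returned '98HFJ8', offset=6
After 3 (read(5)): returned 'HC35C', offset=11
After 4 (tell()): offset=11
After 5 (read(3)): returned 'I55', offset=14
After 6 (read(7)): returned 'XPVBT34', offset=21
After 7 (seek(+0, CUR)): offset=21
After 8 (seek(-4, END)): offset=21
After 9 (tell()): offset=21
After 10 (read(1)): returned '9', offset=22
After 11 (read(7)): returned '0TT', offset=25
After 12 (read(1)): returned '', offset=25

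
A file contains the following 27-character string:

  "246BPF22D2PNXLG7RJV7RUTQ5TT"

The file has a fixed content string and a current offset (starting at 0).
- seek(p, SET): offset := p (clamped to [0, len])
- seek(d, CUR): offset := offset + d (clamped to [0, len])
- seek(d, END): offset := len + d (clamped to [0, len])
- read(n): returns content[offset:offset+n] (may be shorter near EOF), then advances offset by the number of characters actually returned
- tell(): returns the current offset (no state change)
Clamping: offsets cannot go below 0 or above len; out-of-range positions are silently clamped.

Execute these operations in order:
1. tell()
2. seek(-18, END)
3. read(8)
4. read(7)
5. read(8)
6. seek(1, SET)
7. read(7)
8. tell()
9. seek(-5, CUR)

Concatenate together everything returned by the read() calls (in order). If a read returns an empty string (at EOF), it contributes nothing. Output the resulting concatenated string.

Answer: 2PNXLG7RJV7RUTQ5TT46BPF22

Derivation:
After 1 (tell()): offset=0
After 2 (seek(-18, END)): offset=9
After 3 (read(8)): returned '2PNXLG7R', offset=17
After 4 (read(7)): returned 'JV7RUTQ', offset=24
After 5 (read(8)): returned '5TT', offset=27
After 6 (seek(1, SET)): offset=1
After 7 (read(7)): returned '46BPF22', offset=8
After 8 (tell()): offset=8
After 9 (seek(-5, CUR)): offset=3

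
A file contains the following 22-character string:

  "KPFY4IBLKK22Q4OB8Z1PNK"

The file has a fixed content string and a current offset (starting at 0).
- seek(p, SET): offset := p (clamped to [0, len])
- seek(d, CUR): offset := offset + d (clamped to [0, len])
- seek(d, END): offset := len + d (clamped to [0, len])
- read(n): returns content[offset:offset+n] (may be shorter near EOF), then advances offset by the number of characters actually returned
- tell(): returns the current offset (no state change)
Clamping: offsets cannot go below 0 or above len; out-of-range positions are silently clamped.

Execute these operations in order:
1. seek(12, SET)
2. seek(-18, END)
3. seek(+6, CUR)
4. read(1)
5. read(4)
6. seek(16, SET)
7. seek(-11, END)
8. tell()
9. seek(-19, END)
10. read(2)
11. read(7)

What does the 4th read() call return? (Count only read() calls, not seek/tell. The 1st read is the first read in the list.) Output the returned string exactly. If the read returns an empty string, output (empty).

After 1 (seek(12, SET)): offset=12
After 2 (seek(-18, END)): offset=4
After 3 (seek(+6, CUR)): offset=10
After 4 (read(1)): returned '2', offset=11
After 5 (read(4)): returned '2Q4O', offset=15
After 6 (seek(16, SET)): offset=16
After 7 (seek(-11, END)): offset=11
After 8 (tell()): offset=11
After 9 (seek(-19, END)): offset=3
After 10 (read(2)): returned 'Y4', offset=5
After 11 (read(7)): returned 'IBLKK22', offset=12

Answer: IBLKK22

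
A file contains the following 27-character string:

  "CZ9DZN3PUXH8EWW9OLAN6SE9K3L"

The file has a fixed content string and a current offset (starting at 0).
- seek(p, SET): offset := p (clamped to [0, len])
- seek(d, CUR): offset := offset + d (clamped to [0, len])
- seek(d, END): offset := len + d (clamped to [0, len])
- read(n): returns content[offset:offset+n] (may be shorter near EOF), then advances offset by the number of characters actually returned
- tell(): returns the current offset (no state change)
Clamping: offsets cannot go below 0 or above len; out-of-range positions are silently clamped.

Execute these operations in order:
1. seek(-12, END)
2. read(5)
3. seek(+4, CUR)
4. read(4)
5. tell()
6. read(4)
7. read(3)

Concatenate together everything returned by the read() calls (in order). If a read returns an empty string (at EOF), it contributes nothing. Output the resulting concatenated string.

After 1 (seek(-12, END)): offset=15
After 2 (read(5)): returned '9OLAN', offset=20
After 3 (seek(+4, CUR)): offset=24
After 4 (read(4)): returned 'K3L', offset=27
After 5 (tell()): offset=27
After 6 (read(4)): returned '', offset=27
After 7 (read(3)): returned '', offset=27

Answer: 9OLANK3L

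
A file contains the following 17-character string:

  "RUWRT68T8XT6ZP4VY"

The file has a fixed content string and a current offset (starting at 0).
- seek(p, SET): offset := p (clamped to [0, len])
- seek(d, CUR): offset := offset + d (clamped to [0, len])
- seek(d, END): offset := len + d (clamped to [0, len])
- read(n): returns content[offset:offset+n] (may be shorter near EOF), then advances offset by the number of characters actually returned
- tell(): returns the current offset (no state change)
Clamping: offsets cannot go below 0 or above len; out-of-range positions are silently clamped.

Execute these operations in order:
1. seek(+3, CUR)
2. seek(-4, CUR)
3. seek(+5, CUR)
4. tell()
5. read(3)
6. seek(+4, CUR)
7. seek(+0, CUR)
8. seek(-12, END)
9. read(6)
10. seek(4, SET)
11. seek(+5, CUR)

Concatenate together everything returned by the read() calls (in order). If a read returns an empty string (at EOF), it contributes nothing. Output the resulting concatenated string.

Answer: 68T68T8XT

Derivation:
After 1 (seek(+3, CUR)): offset=3
After 2 (seek(-4, CUR)): offset=0
After 3 (seek(+5, CUR)): offset=5
After 4 (tell()): offset=5
After 5 (read(3)): returned '68T', offset=8
After 6 (seek(+4, CUR)): offset=12
After 7 (seek(+0, CUR)): offset=12
After 8 (seek(-12, END)): offset=5
After 9 (read(6)): returned '68T8XT', offset=11
After 10 (seek(4, SET)): offset=4
After 11 (seek(+5, CUR)): offset=9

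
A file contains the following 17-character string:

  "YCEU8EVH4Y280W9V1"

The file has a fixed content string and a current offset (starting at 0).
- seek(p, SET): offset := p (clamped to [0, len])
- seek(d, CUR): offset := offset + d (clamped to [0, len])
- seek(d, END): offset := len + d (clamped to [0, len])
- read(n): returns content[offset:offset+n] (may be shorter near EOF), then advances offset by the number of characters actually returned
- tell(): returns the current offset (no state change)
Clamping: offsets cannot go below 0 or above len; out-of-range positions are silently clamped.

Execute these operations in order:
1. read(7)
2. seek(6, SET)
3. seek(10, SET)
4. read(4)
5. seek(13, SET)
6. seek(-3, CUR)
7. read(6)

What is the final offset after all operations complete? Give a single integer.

After 1 (read(7)): returned 'YCEU8EV', offset=7
After 2 (seek(6, SET)): offset=6
After 3 (seek(10, SET)): offset=10
After 4 (read(4)): returned '280W', offset=14
After 5 (seek(13, SET)): offset=13
After 6 (seek(-3, CUR)): offset=10
After 7 (read(6)): returned '280W9V', offset=16

Answer: 16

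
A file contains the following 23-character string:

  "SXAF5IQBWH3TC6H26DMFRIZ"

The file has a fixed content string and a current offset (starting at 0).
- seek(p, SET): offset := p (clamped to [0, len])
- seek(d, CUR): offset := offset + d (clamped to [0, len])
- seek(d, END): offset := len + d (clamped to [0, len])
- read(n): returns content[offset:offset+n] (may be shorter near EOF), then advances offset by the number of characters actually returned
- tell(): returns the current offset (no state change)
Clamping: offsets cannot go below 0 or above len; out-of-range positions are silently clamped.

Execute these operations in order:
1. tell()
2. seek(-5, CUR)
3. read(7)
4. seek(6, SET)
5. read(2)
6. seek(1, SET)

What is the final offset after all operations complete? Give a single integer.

Answer: 1

Derivation:
After 1 (tell()): offset=0
After 2 (seek(-5, CUR)): offset=0
After 3 (read(7)): returned 'SXAF5IQ', offset=7
After 4 (seek(6, SET)): offset=6
After 5 (read(2)): returned 'QB', offset=8
After 6 (seek(1, SET)): offset=1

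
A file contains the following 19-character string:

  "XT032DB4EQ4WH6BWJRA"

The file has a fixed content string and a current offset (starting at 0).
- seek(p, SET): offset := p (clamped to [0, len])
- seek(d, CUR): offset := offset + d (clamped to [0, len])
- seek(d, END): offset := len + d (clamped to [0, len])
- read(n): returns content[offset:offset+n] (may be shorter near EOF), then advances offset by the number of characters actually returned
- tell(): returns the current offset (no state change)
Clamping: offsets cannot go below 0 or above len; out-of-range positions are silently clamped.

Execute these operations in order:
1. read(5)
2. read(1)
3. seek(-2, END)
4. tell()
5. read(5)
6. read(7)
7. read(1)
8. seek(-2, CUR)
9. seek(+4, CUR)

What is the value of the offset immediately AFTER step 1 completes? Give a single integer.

Answer: 5

Derivation:
After 1 (read(5)): returned 'XT032', offset=5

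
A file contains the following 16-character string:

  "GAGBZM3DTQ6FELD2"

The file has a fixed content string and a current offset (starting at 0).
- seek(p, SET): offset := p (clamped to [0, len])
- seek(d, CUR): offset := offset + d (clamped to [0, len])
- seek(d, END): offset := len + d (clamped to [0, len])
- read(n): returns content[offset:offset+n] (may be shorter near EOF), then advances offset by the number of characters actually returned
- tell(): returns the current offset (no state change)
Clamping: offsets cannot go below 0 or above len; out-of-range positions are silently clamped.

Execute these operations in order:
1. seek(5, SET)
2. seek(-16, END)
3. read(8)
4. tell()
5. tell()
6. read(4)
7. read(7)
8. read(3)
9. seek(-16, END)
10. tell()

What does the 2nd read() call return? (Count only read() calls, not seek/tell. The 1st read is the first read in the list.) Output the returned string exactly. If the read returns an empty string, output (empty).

After 1 (seek(5, SET)): offset=5
After 2 (seek(-16, END)): offset=0
After 3 (read(8)): returned 'GAGBZM3D', offset=8
After 4 (tell()): offset=8
After 5 (tell()): offset=8
After 6 (read(4)): returned 'TQ6F', offset=12
After 7 (read(7)): returned 'ELD2', offset=16
After 8 (read(3)): returned '', offset=16
After 9 (seek(-16, END)): offset=0
After 10 (tell()): offset=0

Answer: TQ6F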